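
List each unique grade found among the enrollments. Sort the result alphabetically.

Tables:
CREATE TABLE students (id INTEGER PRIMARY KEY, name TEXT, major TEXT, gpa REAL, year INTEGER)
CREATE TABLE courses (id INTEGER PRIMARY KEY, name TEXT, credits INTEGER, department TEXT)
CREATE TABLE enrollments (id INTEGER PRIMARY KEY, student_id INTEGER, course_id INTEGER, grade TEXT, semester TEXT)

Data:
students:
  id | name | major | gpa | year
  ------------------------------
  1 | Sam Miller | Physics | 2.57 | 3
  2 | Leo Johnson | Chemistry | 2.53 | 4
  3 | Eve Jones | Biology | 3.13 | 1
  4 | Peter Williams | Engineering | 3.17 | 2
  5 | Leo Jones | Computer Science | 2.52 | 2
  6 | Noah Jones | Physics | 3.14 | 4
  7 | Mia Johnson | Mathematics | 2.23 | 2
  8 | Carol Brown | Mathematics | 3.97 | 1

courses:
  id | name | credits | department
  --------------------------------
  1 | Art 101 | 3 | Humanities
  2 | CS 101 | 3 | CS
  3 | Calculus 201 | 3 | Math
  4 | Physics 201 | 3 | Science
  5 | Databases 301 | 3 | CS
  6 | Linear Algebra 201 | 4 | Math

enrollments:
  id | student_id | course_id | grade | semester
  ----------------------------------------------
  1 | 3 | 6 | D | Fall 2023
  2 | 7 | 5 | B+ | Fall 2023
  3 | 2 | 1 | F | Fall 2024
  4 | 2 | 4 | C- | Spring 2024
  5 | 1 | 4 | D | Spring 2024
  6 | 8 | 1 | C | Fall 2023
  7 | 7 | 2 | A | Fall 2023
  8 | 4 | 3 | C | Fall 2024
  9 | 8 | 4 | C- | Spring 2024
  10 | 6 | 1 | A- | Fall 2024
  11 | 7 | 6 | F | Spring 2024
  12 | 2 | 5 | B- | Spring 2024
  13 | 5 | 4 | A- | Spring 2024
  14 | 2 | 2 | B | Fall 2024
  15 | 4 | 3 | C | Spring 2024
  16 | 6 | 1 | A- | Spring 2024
SELECT DISTINCT grade FROM enrollments ORDER BY grade

Execution result:
grade
A
A-
B
B+
B-
C
C-
D
F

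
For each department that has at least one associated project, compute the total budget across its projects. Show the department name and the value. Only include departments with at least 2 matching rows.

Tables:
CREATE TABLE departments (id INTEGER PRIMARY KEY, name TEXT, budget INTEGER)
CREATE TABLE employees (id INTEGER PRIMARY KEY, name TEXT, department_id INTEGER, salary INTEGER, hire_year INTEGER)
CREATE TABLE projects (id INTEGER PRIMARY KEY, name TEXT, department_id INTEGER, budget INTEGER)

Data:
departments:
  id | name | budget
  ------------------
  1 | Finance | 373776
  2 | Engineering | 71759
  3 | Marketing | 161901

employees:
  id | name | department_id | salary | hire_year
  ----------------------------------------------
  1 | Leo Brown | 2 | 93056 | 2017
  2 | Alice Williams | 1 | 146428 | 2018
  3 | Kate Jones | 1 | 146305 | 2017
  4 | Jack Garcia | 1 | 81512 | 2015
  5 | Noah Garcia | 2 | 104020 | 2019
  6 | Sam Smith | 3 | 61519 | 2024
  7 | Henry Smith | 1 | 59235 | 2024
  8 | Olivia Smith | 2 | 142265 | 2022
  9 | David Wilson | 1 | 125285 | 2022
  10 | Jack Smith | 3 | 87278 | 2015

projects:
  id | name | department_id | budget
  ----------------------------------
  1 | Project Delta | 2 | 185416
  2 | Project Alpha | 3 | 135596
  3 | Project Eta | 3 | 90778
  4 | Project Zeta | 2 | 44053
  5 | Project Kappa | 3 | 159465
SELECT p.name, SUM(c.budget) AS sum_budget FROM projects c JOIN departments p ON c.department_id = p.id GROUP BY p.id, p.name HAVING COUNT(*) >= 2

Execution result:
name | sum_budget
Engineering | 229469
Marketing | 385839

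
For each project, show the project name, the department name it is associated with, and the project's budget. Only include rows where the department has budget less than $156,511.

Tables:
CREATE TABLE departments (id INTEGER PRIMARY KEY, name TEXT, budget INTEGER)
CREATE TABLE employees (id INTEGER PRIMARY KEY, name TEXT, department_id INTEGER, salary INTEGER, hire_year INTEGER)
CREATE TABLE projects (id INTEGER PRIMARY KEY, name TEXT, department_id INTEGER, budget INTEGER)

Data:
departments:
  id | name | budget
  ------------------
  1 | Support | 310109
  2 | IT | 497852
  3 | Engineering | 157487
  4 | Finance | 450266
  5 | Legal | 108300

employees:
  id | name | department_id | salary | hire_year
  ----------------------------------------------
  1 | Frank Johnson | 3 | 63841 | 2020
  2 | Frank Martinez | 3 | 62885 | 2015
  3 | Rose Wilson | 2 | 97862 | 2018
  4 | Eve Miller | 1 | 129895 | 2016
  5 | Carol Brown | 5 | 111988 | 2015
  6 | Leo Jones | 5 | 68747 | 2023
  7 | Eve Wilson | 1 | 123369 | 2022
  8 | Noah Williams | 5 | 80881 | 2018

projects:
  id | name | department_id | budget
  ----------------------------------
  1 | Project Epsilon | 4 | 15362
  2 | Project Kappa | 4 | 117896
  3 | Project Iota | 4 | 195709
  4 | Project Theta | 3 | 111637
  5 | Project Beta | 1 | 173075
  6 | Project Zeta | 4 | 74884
SELECT c.name, p.name AS department, c.budget FROM projects c JOIN departments p ON c.department_id = p.id WHERE p.budget < 156511

Execution result:
(no rows)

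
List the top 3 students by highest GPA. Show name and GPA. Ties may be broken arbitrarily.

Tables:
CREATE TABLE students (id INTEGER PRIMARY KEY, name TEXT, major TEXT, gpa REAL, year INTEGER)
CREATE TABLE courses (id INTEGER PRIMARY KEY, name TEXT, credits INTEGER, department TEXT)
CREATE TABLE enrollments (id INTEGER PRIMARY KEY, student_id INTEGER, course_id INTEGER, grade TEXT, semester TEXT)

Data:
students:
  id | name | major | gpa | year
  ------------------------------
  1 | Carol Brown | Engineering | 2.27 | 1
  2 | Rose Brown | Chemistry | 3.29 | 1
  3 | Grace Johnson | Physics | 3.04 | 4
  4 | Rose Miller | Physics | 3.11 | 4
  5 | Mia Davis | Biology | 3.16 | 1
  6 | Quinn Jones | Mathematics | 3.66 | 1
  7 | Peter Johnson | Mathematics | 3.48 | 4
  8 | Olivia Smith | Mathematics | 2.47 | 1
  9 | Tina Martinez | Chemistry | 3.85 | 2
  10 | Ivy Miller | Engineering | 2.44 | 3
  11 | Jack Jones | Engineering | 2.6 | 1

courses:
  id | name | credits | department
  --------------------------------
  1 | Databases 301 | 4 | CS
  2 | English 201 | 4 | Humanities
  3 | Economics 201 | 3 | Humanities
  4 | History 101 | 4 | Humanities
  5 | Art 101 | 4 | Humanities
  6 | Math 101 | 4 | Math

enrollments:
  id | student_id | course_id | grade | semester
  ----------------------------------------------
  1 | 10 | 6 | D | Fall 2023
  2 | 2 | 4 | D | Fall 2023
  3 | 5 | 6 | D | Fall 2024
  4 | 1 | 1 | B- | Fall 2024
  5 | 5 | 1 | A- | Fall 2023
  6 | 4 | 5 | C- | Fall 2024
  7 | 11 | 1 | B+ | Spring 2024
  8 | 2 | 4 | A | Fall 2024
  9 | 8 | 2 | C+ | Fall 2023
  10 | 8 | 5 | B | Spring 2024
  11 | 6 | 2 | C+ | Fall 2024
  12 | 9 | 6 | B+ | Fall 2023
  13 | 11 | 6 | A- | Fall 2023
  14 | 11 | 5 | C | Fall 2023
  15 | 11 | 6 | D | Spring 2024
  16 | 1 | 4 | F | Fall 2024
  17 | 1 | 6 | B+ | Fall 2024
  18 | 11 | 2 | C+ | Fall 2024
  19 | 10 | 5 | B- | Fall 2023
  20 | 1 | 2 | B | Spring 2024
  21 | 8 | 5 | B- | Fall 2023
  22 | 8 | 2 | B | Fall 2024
SELECT name, gpa FROM students ORDER BY gpa DESC LIMIT 3

Execution result:
name | gpa
Tina Martinez | 3.85
Quinn Jones | 3.66
Peter Johnson | 3.48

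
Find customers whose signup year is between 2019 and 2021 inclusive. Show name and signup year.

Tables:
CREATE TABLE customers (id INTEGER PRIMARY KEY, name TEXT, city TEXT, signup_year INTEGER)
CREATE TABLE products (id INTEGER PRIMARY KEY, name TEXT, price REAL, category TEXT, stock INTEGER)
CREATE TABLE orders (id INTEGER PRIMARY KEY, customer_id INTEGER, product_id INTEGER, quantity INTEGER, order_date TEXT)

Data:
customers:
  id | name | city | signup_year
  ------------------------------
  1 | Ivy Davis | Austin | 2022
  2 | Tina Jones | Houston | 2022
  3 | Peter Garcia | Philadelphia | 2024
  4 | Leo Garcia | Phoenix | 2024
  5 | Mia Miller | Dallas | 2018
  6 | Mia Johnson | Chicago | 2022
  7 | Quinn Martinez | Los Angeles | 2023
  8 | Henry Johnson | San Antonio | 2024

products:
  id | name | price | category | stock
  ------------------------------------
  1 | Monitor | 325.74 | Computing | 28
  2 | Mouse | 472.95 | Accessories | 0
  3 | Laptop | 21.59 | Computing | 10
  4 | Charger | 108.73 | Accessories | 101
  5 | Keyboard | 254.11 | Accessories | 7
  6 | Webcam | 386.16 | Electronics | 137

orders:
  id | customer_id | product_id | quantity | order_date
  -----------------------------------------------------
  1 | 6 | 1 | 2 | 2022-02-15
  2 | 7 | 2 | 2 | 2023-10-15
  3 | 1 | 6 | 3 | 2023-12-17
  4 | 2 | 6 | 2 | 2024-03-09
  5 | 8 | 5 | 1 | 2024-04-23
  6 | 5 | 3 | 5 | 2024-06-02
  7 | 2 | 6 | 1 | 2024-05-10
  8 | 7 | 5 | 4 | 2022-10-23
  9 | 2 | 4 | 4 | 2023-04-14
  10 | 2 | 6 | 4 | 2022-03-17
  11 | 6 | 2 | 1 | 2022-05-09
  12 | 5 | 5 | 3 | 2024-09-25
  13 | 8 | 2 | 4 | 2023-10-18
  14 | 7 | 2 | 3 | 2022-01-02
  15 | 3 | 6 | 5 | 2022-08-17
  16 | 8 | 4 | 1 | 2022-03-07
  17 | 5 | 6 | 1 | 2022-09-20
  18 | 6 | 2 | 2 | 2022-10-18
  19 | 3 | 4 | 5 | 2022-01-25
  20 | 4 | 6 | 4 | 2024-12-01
SELECT name, signup_year FROM customers WHERE signup_year BETWEEN 2019 AND 2021

Execution result:
(no rows)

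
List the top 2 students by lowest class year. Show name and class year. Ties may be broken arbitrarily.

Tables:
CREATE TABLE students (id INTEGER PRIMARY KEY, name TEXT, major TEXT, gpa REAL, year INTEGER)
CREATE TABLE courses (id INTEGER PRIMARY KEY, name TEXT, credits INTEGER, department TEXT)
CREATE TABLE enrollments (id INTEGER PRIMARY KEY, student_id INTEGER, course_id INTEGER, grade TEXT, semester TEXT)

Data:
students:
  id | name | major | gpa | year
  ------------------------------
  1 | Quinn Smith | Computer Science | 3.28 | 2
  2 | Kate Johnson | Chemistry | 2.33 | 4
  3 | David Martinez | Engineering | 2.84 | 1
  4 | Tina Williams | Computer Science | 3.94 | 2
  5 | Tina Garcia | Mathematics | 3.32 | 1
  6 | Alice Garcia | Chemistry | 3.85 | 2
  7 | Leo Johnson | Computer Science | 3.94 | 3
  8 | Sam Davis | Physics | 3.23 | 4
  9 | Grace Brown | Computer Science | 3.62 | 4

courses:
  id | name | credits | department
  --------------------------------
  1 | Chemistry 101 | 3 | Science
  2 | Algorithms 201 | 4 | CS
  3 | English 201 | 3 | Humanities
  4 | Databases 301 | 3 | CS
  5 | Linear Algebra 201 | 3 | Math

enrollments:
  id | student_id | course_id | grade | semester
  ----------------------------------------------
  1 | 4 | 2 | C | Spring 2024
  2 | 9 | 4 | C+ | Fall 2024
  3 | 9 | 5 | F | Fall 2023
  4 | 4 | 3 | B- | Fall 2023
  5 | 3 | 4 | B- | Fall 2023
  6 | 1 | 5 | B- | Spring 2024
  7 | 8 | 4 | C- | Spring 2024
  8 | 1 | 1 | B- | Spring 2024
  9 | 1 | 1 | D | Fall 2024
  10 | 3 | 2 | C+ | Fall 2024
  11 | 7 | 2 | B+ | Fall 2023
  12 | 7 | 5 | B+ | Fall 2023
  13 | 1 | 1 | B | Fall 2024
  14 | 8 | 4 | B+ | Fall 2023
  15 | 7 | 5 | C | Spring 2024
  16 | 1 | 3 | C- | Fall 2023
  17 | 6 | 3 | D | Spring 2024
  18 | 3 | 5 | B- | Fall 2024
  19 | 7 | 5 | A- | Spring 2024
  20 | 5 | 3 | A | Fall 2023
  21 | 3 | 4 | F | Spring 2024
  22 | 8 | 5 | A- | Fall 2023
SELECT name, year FROM students ORDER BY year ASC LIMIT 2

Execution result:
name | year
David Martinez | 1
Tina Garcia | 1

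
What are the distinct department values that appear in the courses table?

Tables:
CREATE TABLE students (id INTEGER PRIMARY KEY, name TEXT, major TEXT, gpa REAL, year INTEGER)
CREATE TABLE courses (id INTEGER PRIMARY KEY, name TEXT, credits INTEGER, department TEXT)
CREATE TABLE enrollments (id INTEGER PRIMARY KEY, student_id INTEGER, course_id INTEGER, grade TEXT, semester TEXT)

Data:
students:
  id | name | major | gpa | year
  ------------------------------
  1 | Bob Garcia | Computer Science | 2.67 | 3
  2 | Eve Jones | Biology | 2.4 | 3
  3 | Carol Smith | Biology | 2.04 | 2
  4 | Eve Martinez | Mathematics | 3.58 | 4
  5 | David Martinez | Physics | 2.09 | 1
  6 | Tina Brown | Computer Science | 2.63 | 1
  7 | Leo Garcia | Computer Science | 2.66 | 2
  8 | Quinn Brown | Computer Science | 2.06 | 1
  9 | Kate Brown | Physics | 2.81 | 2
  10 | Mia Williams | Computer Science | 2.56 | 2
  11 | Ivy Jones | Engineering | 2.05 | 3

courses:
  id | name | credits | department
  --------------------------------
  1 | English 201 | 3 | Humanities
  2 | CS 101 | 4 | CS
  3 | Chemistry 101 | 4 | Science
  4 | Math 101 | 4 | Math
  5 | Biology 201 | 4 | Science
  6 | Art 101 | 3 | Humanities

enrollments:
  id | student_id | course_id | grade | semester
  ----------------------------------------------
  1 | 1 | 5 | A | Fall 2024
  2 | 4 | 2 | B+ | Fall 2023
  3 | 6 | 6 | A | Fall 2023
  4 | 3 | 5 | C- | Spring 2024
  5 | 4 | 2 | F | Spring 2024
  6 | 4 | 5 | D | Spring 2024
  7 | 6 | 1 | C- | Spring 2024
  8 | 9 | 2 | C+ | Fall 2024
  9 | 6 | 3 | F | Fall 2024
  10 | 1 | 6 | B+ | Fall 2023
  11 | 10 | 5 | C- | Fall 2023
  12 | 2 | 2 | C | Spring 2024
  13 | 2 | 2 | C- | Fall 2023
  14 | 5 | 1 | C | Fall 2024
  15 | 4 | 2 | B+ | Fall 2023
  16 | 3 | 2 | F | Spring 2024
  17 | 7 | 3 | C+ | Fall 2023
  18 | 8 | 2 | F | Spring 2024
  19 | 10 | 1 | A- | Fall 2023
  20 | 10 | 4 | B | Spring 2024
SELECT DISTINCT department FROM courses

Execution result:
department
Humanities
CS
Science
Math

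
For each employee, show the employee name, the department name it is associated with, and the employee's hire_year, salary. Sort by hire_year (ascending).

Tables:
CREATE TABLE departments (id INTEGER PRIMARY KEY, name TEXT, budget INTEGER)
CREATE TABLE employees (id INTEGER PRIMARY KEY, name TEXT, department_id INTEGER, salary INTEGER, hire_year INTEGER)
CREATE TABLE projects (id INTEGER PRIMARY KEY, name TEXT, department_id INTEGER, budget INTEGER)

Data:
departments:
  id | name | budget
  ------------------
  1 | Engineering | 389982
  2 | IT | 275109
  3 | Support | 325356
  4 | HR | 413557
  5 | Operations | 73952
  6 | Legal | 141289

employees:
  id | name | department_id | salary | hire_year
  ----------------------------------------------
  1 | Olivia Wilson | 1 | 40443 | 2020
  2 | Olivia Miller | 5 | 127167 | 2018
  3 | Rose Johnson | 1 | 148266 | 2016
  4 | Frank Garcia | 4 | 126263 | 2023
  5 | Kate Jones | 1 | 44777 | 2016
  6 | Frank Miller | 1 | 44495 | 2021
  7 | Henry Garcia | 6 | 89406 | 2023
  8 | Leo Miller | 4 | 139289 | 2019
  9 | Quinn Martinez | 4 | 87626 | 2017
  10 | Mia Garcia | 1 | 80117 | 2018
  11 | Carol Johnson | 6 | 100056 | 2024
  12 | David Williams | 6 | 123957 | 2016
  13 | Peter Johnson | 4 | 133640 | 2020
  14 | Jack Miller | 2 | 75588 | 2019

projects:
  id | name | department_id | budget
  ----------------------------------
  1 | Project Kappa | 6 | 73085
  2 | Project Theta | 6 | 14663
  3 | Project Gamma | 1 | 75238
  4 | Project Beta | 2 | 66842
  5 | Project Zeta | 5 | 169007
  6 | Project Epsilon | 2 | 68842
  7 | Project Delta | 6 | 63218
SELECT c.name, p.name AS department, c.hire_year, c.salary FROM employees c JOIN departments p ON c.department_id = p.id ORDER BY c.hire_year ASC

Execution result:
name | department | hire_year | salary
Rose Johnson | Engineering | 2016 | 148266
Kate Jones | Engineering | 2016 | 44777
David Williams | Legal | 2016 | 123957
Quinn Martinez | HR | 2017 | 87626
Olivia Miller | Operations | 2018 | 127167
Mia Garcia | Engineering | 2018 | 80117
Leo Miller | HR | 2019 | 139289
Jack Miller | IT | 2019 | 75588
Olivia Wilson | Engineering | 2020 | 40443
Peter Johnson | HR | 2020 | 133640
Frank Miller | Engineering | 2021 | 44495
Frank Garcia | HR | 2023 | 126263
Henry Garcia | Legal | 2023 | 89406
Carol Johnson | Legal | 2024 | 100056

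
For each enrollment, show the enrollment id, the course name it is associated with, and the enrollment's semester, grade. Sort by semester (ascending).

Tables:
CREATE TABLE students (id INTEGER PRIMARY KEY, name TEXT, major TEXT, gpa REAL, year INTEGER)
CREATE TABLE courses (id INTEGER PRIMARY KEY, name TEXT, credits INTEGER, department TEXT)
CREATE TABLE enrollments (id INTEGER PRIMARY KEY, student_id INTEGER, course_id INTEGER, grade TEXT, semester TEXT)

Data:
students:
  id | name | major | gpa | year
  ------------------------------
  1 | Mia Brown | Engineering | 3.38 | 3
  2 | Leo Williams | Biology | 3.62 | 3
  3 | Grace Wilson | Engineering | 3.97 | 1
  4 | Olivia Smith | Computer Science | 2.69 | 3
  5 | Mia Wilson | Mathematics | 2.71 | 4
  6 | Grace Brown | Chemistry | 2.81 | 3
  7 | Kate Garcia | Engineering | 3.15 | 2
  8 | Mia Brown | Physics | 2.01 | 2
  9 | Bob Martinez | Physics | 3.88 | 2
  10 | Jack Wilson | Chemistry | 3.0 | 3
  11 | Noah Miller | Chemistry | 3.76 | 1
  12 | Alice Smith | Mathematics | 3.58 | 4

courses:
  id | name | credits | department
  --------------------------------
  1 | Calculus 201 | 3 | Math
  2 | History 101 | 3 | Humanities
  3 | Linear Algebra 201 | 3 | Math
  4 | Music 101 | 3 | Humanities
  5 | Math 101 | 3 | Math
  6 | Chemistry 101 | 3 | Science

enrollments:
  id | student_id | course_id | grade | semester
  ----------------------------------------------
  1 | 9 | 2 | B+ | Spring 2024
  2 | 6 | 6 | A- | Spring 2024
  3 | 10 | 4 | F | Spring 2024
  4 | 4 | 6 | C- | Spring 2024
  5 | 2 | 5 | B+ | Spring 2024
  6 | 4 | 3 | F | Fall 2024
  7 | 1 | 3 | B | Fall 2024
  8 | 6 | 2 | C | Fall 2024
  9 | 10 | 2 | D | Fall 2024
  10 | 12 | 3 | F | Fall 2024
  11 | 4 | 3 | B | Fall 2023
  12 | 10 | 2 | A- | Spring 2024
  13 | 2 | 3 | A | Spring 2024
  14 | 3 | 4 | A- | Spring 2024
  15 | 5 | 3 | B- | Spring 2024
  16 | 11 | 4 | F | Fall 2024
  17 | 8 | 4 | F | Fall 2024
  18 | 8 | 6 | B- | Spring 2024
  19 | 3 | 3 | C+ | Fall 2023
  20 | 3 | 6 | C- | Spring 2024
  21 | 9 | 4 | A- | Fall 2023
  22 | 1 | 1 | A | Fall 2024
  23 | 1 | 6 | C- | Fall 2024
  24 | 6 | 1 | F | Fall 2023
SELECT c.id, p.name AS course, c.semester, c.grade FROM enrollments c JOIN courses p ON c.course_id = p.id ORDER BY c.semester ASC

Execution result:
id | course | semester | grade
11 | Linear Algebra 201 | Fall 2023 | B
19 | Linear Algebra 201 | Fall 2023 | C+
21 | Music 101 | Fall 2023 | A-
24 | Calculus 201 | Fall 2023 | F
6 | Linear Algebra 201 | Fall 2024 | F
7 | Linear Algebra 201 | Fall 2024 | B
8 | History 101 | Fall 2024 | C
9 | History 101 | Fall 2024 | D
10 | Linear Algebra 201 | Fall 2024 | F
16 | Music 101 | Fall 2024 | F
17 | Music 101 | Fall 2024 | F
22 | Calculus 201 | Fall 2024 | A
23 | Chemistry 101 | Fall 2024 | C-
1 | History 101 | Spring 2024 | B+
2 | Chemistry 101 | Spring 2024 | A-
3 | Music 101 | Spring 2024 | F
4 | Chemistry 101 | Spring 2024 | C-
5 | Math 101 | Spring 2024 | B+
12 | History 101 | Spring 2024 | A-
13 | Linear Algebra 201 | Spring 2024 | A
14 | Music 101 | Spring 2024 | A-
15 | Linear Algebra 201 | Spring 2024 | B-
18 | Chemistry 101 | Spring 2024 | B-
20 | Chemistry 101 | Spring 2024 | C-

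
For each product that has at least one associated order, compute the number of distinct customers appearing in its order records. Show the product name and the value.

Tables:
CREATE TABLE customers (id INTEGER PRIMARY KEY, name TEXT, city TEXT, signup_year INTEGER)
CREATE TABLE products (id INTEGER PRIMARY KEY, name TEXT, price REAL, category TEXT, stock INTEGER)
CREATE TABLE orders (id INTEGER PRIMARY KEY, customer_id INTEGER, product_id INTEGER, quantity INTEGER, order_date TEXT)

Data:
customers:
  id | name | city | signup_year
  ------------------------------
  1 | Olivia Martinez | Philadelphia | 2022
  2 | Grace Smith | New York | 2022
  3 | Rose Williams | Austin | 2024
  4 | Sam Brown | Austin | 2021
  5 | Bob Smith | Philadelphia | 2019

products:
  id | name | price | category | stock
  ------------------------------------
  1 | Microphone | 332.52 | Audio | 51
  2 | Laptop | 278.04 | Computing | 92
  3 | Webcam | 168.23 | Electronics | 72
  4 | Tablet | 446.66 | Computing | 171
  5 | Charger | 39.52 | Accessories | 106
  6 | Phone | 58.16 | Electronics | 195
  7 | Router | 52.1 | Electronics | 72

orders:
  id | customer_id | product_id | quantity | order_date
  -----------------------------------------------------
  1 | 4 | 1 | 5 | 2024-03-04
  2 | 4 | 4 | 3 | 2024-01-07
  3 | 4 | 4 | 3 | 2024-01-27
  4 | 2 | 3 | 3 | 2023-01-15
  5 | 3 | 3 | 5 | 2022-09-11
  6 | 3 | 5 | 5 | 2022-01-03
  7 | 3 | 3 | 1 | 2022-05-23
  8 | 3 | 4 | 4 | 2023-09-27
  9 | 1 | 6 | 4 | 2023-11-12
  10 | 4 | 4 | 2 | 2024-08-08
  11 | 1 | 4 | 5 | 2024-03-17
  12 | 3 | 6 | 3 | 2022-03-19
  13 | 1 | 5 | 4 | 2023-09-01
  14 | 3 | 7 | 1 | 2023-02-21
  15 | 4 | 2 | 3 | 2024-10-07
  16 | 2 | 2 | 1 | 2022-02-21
SELECT p.name, COUNT(DISTINCT c.customer_id) AS distinct_customer_count FROM orders c JOIN products p ON c.product_id = p.id GROUP BY p.id, p.name

Execution result:
name | distinct_customer_count
Microphone | 1
Laptop | 2
Webcam | 2
Tablet | 3
Charger | 2
Phone | 2
Router | 1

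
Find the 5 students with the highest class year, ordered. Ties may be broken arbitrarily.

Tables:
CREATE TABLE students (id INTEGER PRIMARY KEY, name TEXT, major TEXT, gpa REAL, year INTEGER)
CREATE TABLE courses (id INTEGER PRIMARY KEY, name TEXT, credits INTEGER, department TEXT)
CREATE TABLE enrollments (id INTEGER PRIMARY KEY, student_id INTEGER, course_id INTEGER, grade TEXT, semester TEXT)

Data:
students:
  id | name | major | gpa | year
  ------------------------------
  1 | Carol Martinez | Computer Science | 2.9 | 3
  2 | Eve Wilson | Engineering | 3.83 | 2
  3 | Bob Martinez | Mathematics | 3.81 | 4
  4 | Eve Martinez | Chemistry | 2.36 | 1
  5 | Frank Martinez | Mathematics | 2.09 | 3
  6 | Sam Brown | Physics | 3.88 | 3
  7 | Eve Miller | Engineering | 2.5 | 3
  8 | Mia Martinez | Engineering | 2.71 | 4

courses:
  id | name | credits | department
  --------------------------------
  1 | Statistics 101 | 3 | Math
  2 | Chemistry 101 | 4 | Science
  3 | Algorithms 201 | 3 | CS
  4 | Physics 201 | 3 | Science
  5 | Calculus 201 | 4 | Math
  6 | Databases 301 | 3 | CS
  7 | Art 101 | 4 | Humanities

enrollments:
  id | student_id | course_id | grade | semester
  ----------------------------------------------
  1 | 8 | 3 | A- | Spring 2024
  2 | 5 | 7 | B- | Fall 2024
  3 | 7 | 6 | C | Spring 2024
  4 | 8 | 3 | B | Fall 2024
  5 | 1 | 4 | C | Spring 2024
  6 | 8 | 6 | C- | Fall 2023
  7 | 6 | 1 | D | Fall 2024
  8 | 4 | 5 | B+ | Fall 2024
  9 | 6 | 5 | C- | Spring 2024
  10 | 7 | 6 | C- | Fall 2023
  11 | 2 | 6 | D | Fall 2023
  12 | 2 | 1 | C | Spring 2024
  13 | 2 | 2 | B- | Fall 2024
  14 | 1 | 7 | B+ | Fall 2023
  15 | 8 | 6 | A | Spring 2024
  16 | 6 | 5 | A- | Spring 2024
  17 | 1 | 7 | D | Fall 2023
SELECT name, year FROM students ORDER BY year DESC LIMIT 5

Execution result:
name | year
Bob Martinez | 4
Mia Martinez | 4
Carol Martinez | 3
Frank Martinez | 3
Sam Brown | 3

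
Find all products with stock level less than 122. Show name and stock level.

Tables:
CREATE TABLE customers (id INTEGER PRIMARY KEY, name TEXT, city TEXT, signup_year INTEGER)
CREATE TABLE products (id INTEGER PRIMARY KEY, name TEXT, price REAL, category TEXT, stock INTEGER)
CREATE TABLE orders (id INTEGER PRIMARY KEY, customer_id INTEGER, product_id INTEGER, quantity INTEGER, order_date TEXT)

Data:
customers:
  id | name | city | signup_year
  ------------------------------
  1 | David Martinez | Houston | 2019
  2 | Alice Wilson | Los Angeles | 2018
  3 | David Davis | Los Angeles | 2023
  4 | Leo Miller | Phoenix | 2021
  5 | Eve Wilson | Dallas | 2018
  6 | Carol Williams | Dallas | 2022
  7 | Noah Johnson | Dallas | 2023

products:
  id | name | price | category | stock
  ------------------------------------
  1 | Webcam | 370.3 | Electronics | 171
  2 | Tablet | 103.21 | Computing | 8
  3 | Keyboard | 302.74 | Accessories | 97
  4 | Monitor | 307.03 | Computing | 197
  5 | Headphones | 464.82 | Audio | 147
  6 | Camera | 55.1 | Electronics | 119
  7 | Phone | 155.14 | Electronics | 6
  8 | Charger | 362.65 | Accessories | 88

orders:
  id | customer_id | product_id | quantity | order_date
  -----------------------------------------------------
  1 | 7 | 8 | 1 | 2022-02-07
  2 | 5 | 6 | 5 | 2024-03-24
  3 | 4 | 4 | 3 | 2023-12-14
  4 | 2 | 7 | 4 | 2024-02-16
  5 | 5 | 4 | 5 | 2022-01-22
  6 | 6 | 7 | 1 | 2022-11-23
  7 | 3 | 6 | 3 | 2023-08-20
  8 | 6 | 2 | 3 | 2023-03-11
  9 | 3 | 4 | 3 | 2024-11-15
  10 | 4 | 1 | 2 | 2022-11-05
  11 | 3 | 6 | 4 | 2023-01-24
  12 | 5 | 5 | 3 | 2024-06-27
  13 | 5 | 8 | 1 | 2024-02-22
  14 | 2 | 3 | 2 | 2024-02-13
SELECT name, stock FROM products WHERE stock < 122

Execution result:
name | stock
Tablet | 8
Keyboard | 97
Camera | 119
Phone | 6
Charger | 88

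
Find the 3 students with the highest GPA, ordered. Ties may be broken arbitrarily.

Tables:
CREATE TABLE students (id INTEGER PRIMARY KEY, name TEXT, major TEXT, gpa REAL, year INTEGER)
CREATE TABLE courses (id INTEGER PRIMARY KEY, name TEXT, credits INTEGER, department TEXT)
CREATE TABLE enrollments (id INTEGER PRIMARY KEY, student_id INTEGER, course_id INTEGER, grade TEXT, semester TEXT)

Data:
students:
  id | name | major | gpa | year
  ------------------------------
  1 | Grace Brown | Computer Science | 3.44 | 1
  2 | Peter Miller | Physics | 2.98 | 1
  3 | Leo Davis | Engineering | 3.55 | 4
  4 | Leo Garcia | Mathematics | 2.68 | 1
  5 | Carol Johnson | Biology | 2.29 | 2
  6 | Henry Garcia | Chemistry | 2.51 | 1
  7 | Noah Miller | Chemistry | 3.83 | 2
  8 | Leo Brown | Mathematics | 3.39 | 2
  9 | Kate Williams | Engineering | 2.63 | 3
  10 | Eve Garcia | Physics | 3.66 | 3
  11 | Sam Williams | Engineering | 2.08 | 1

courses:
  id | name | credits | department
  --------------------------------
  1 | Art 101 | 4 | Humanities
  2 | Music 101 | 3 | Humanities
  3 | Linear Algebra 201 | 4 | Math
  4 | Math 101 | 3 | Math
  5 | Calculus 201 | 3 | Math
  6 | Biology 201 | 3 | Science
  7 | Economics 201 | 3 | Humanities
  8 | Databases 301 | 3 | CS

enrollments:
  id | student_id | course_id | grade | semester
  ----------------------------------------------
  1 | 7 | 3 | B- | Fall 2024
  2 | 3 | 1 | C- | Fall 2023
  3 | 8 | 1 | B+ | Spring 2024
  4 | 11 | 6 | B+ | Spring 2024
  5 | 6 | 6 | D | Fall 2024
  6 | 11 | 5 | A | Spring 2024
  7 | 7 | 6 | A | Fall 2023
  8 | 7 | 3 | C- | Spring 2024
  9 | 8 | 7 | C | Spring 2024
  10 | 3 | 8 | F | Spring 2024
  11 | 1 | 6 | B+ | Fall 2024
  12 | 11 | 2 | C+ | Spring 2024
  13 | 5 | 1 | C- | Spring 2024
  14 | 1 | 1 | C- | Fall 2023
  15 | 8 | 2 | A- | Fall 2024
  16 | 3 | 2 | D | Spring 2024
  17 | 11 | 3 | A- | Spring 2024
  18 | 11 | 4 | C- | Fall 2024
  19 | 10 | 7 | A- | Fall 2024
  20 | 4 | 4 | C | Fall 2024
SELECT name, gpa FROM students ORDER BY gpa DESC LIMIT 3

Execution result:
name | gpa
Noah Miller | 3.83
Eve Garcia | 3.66
Leo Davis | 3.55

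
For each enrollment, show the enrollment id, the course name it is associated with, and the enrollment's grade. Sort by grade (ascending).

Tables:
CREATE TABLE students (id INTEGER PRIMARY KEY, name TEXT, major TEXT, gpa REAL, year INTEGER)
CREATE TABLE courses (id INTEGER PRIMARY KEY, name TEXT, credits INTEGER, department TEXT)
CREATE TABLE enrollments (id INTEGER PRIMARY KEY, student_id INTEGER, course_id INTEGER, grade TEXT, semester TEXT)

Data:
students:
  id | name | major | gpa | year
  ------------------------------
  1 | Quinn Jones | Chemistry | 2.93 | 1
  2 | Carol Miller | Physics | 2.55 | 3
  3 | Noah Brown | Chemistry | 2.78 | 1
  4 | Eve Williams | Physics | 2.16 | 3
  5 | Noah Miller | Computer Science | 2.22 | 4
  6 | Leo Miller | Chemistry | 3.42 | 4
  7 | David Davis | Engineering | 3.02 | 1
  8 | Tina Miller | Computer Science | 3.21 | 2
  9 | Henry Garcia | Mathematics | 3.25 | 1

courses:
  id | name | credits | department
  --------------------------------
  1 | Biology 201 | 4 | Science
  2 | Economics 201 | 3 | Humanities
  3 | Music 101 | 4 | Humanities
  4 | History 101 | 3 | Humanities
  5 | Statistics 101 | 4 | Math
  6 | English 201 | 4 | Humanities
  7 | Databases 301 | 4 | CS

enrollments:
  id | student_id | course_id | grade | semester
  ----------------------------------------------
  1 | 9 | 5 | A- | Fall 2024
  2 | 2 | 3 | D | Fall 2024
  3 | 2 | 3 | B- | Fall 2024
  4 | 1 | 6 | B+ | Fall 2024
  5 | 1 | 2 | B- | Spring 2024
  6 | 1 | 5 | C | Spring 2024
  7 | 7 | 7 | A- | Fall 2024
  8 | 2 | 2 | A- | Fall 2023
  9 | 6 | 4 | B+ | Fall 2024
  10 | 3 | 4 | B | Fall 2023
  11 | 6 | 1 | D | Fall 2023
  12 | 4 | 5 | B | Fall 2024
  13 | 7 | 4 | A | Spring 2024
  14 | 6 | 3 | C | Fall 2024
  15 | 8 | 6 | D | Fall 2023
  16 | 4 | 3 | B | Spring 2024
SELECT c.id, p.name AS course, c.grade FROM enrollments c JOIN courses p ON c.course_id = p.id ORDER BY c.grade ASC

Execution result:
id | course | grade
13 | History 101 | A
1 | Statistics 101 | A-
7 | Databases 301 | A-
8 | Economics 201 | A-
10 | History 101 | B
12 | Statistics 101 | B
16 | Music 101 | B
4 | English 201 | B+
9 | History 101 | B+
3 | Music 101 | B-
5 | Economics 201 | B-
6 | Statistics 101 | C
14 | Music 101 | C
2 | Music 101 | D
11 | Biology 201 | D
15 | English 201 | D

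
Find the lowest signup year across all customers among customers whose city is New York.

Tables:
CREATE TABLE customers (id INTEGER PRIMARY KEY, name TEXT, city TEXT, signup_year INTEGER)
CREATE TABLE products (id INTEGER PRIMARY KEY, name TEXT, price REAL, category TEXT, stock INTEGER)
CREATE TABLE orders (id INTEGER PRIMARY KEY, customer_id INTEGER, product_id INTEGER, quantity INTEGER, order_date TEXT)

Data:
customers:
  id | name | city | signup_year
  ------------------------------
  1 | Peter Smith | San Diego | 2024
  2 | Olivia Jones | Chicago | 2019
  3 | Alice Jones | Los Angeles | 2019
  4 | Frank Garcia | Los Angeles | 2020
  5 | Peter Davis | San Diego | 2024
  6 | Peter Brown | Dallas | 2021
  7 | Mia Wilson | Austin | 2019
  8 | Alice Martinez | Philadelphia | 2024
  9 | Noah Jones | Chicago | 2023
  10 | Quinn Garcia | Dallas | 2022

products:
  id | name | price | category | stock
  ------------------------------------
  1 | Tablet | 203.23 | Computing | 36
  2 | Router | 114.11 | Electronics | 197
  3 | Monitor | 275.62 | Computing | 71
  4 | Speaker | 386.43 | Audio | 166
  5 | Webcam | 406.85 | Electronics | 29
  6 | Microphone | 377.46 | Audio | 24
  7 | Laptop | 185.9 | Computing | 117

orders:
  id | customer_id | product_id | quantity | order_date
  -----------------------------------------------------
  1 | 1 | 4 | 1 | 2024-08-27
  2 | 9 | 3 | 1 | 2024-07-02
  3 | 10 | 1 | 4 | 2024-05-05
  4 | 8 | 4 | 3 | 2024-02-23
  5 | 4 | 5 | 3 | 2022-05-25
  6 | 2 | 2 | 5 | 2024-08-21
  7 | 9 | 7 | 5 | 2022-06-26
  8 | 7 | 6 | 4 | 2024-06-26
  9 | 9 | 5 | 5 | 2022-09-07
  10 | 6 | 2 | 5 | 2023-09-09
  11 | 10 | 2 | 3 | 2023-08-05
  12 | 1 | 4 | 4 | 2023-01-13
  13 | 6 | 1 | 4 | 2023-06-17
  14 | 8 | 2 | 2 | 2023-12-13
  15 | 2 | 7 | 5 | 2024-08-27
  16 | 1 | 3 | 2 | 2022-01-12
SELECT MIN(signup_year) FROM customers WHERE city = 'New York'

Execution result:
NULL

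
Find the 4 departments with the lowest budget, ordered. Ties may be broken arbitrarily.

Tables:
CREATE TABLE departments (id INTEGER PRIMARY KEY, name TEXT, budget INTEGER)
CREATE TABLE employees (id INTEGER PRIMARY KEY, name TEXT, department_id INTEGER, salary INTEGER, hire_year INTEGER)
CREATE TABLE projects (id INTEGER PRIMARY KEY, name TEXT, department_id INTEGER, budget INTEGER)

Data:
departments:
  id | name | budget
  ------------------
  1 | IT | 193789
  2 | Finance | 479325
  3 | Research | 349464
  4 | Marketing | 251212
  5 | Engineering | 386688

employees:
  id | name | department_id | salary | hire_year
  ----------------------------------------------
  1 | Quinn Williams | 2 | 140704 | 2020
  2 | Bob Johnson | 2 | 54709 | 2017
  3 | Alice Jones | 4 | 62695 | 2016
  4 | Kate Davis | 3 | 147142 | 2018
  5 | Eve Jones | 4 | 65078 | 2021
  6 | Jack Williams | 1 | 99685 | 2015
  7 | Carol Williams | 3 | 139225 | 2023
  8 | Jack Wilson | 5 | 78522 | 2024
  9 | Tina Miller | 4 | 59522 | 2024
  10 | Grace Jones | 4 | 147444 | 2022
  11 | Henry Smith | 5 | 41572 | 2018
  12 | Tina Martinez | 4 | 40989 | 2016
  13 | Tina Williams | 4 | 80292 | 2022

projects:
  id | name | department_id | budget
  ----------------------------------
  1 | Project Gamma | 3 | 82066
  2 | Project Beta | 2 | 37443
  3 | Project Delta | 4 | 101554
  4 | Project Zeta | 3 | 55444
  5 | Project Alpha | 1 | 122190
SELECT name, budget FROM departments ORDER BY budget ASC LIMIT 4

Execution result:
name | budget
IT | 193789
Marketing | 251212
Research | 349464
Engineering | 386688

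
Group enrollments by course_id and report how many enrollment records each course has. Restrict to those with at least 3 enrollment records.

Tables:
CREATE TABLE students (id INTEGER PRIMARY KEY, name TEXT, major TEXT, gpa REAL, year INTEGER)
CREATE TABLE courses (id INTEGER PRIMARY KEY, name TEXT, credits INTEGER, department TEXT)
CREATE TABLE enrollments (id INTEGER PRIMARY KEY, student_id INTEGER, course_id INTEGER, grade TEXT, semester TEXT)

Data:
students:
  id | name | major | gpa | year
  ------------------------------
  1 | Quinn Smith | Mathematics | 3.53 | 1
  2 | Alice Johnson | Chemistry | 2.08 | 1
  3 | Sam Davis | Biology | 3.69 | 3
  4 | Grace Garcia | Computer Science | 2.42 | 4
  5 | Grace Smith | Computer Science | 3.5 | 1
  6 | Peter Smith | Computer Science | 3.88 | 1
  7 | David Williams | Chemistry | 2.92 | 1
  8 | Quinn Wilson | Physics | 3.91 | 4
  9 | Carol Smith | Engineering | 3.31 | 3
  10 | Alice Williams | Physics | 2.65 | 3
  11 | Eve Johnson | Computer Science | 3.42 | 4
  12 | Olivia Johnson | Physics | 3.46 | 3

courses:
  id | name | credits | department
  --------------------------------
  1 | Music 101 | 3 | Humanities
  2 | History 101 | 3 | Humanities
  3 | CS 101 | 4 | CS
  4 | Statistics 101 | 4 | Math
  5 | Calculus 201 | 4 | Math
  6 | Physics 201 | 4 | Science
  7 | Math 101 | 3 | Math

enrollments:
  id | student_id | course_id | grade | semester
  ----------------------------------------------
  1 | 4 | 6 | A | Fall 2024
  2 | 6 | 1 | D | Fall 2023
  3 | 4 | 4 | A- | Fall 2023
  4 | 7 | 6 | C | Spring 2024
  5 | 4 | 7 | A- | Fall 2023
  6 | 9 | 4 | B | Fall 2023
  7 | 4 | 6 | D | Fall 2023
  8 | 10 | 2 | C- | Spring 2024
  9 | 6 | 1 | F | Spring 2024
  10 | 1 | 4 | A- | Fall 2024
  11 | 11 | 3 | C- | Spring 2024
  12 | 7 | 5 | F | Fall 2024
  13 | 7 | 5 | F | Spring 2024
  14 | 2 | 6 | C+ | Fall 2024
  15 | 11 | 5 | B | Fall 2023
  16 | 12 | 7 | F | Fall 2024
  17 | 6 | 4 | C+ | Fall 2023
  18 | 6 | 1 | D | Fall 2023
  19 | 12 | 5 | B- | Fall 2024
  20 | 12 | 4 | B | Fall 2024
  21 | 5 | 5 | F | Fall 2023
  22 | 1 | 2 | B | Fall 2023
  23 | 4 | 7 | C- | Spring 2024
SELECT course_id, COUNT(*) AS enrollment_count FROM enrollments GROUP BY course_id HAVING COUNT(*) >= 3

Execution result:
course_id | enrollment_count
1 | 3
4 | 5
5 | 5
6 | 4
7 | 3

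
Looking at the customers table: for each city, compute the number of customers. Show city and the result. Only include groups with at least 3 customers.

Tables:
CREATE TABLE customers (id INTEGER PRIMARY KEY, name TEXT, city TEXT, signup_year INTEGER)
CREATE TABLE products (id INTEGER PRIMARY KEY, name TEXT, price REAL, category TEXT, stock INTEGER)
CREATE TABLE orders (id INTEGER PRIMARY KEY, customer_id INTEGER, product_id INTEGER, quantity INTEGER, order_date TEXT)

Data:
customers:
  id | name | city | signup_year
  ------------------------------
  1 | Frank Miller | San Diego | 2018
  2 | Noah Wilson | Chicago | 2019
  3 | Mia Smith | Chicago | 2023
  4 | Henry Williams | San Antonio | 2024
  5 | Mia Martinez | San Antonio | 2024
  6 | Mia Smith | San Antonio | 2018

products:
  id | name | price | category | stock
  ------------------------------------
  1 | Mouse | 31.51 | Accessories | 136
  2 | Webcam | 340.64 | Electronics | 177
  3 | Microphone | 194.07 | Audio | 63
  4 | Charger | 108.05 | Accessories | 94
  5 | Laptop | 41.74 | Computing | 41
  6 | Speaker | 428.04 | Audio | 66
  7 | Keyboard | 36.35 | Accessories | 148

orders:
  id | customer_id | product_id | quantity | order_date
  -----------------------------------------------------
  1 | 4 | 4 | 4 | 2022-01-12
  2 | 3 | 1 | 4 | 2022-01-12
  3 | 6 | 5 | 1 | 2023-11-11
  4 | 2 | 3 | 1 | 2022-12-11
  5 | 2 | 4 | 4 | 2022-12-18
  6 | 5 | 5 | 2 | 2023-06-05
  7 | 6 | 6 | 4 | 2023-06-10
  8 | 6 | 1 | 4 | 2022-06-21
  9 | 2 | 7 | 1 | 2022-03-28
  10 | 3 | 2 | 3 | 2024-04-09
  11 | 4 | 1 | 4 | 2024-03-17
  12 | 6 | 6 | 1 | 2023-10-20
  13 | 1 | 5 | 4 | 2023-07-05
SELECT city, COUNT(*) AS n FROM customers GROUP BY city HAVING COUNT(*) >= 3

Execution result:
city | n
San Antonio | 3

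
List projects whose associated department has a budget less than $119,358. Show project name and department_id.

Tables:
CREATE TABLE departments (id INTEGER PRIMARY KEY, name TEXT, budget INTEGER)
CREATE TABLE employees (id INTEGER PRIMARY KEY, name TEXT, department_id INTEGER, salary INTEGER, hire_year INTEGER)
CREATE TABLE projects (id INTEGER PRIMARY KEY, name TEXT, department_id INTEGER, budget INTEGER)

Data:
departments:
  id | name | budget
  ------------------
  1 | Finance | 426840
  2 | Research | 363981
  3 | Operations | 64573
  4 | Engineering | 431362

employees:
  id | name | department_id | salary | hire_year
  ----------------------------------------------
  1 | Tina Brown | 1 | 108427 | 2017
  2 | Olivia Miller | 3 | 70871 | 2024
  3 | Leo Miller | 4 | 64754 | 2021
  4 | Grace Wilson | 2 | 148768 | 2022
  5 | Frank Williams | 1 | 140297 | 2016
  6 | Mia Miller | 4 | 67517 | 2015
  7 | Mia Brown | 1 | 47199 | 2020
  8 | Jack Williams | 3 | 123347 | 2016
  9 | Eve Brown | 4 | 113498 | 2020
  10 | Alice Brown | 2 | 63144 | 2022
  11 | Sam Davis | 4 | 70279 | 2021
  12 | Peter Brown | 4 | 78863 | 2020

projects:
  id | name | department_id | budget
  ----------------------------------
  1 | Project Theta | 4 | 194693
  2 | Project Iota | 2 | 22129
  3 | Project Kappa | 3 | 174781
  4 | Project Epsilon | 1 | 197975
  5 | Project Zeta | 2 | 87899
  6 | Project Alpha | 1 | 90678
SELECT name, department_id FROM projects WHERE department_id IN (SELECT id FROM departments WHERE budget < 119358)

Execution result:
name | department_id
Project Kappa | 3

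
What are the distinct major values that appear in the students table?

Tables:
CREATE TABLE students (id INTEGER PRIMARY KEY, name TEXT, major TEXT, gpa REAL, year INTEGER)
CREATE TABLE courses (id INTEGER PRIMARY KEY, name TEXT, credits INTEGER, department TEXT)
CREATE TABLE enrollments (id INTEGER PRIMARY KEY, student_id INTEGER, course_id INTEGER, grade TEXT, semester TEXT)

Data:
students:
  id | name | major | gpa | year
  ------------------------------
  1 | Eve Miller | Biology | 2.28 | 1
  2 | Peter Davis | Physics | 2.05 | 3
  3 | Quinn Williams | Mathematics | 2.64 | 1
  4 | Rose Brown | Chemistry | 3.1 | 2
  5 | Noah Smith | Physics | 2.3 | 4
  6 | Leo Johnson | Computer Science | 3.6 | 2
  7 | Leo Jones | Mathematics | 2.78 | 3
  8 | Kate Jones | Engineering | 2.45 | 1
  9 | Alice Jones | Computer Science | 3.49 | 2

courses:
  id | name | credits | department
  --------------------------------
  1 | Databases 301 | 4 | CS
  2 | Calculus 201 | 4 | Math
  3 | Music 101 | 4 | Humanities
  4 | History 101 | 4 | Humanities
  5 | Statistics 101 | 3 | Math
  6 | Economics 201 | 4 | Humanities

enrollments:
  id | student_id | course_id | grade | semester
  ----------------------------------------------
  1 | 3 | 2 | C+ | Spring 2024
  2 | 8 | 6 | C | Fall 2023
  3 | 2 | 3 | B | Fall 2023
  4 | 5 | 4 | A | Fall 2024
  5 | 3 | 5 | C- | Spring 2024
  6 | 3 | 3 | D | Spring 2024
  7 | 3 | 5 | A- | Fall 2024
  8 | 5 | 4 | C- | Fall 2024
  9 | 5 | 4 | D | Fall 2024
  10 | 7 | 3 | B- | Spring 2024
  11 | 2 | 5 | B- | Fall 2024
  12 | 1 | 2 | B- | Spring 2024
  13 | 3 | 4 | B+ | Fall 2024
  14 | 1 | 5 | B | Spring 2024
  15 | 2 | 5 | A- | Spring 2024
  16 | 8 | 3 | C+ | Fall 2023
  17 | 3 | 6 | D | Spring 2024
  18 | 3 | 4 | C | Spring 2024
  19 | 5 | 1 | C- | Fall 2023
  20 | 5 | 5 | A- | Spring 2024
SELECT DISTINCT major FROM students

Execution result:
major
Biology
Physics
Mathematics
Chemistry
Computer Science
Engineering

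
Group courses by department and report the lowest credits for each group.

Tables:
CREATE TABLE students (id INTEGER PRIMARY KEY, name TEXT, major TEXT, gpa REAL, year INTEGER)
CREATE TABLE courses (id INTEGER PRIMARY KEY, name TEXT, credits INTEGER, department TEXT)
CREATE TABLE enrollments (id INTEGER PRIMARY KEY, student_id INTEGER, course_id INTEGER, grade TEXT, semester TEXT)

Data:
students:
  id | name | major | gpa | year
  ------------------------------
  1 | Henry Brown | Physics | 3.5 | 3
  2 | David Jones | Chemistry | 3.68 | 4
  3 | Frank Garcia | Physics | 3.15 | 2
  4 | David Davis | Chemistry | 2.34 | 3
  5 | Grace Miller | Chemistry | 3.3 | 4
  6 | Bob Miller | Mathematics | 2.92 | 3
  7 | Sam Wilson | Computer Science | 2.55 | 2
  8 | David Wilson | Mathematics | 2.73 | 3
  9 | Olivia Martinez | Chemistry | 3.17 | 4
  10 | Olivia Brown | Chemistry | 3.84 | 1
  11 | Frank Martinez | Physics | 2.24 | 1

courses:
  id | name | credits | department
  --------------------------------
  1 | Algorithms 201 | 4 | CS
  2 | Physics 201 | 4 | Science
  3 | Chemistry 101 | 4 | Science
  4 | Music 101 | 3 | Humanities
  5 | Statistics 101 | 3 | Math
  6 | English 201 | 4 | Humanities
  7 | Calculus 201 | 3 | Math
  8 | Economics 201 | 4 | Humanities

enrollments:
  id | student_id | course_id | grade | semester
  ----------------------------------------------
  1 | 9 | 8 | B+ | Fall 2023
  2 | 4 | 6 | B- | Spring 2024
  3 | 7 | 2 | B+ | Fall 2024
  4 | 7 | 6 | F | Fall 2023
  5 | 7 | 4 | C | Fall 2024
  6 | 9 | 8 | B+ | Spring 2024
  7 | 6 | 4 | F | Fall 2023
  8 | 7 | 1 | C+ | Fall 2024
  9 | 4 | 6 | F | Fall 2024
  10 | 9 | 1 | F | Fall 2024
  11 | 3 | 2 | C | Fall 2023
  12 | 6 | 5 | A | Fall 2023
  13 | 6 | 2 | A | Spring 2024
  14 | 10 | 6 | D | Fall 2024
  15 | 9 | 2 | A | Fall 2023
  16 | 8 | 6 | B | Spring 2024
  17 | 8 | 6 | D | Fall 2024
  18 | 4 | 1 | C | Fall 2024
SELECT department, MIN(credits) AS min_credits FROM courses GROUP BY department

Execution result:
department | min_credits
CS | 4
Humanities | 3
Math | 3
Science | 4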